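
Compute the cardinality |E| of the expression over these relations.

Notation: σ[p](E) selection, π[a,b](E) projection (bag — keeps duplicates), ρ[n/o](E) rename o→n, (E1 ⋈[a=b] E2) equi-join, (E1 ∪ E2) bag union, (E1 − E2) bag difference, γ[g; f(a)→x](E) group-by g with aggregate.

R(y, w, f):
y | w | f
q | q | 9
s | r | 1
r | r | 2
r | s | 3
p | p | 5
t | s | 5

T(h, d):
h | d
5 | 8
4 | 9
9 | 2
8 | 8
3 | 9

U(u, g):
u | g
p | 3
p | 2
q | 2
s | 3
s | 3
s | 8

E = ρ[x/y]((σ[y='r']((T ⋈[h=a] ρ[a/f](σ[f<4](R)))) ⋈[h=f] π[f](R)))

Stepwise |·|:
  T → 5
  R → 6
  σ[f<4](R) → 3
  ρ[a/f](σ[f<4](R)) → 3
  (T ⋈[h=a] ρ[a/f](σ[f<4](R))) → 1
  σ[y='r']((T ⋈[h=a] ρ[a/f](σ[f<4](R)))) → 1
  R → 6
  π[f](R) → 6
  (σ[y='r']((T ⋈[h=a] ρ[a/f](σ[f<4](R)))) ⋈[h=f] π[f](R)) → 1
  ρ[x/y]((σ[y='r']((T ⋈[h=a] ρ[a/f](σ[f<4](R)))) ⋈[h=f] π[f](R))) → 1

|E| = 1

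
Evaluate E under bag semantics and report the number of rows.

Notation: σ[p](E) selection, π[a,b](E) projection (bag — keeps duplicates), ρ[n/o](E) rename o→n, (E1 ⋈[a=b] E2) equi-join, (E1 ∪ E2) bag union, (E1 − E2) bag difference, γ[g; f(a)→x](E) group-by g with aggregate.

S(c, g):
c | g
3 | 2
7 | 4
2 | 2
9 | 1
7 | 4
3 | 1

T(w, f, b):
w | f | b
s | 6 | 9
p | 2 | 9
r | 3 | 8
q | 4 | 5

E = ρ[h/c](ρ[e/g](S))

Stepwise |·|:
  S → 6
  ρ[e/g](S) → 6
  ρ[h/c](ρ[e/g](S)) → 6

|E| = 6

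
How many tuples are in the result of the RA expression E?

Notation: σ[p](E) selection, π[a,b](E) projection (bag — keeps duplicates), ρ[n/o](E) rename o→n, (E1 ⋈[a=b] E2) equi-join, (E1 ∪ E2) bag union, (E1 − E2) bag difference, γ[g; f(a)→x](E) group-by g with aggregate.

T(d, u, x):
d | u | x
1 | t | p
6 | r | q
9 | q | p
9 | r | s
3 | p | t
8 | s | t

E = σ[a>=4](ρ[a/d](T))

Stepwise |·|:
  T → 6
  ρ[a/d](T) → 6
  σ[a>=4](ρ[a/d](T)) → 4

|E| = 4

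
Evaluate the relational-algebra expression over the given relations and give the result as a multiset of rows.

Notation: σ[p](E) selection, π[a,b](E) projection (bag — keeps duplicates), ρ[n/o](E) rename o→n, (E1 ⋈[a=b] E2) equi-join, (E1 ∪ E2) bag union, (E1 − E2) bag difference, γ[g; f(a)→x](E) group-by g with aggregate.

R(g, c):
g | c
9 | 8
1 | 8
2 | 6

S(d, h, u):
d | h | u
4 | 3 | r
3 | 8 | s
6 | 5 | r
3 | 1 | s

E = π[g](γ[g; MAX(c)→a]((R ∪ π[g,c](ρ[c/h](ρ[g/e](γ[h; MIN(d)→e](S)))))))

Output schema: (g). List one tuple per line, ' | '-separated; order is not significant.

Stepwise |·|:
  R → 3
  S → 4
  γ[h; MIN(d)→e](S) → 4
  ρ[g/e](γ[h; MIN(d)→e](S)) → 4
  ρ[c/h](ρ[g/e](γ[h; MIN(d)→e](S))) → 4
  π[g,c](ρ[c/h](ρ[g/e](γ[h; MIN(d)→e](S)))) → 4
  (R ∪ π[g,c](ρ[c/h](ρ[g/e](γ[h; MIN(d)→e](S))))) → 7
  γ[g; MAX(c)→a]((R ∪ π[g,c](ρ[c/h](ρ[g/e](γ[h; MIN(d)→e](S)))))) → 6
  π[g](γ[g; MAX(c)→a]((R ∪ π[g,c](ρ[c/h](ρ[g/e](γ[h; MIN(d)→e](S))))))) → 6

== RESULT ==
g
1
2
3
4
6
9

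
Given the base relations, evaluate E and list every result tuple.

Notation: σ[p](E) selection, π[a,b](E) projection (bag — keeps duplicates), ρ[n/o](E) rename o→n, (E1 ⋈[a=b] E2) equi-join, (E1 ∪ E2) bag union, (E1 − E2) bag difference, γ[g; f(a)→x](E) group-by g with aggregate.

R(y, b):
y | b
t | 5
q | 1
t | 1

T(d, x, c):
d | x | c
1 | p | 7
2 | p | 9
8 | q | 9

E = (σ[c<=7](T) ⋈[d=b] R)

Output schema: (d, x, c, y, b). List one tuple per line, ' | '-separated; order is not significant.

Per-node cardinality:
  T → 3
  σ[c<=7](T) → 1
  R → 3
  (σ[c<=7](T) ⋈[d=b] R) → 2

== RESULT ==
d | x | c | y | b
1 | p | 7 | q | 1
1 | p | 7 | t | 1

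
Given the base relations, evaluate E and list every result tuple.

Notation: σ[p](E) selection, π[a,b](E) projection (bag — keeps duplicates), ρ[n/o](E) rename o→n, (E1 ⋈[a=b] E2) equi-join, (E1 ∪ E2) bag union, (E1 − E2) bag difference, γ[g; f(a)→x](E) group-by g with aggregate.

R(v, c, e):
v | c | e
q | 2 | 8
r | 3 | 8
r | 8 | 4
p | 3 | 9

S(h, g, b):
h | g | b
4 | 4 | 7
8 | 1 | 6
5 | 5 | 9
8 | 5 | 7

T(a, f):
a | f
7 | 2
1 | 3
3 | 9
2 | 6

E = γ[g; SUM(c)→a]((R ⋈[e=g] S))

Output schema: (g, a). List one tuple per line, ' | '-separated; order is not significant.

Subexpression sizes:
  R → 4
  S → 4
  (R ⋈[e=g] S) → 1
  γ[g; SUM(c)→a]((R ⋈[e=g] S)) → 1

== RESULT ==
g | a
4 | 8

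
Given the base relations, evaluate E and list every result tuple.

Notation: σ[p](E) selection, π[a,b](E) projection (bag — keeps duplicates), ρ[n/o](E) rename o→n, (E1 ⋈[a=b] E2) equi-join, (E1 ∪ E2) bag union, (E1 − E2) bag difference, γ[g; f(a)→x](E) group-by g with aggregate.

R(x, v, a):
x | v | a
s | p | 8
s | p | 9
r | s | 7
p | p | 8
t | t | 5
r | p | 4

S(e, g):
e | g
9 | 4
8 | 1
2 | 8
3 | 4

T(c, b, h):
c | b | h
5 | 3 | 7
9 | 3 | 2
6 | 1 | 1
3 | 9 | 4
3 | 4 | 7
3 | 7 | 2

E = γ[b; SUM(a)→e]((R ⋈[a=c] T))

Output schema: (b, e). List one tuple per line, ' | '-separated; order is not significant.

Per-node cardinality:
  R → 6
  T → 6
  (R ⋈[a=c] T) → 2
  γ[b; SUM(a)→e]((R ⋈[a=c] T)) → 1

== RESULT ==
b | e
3 | 14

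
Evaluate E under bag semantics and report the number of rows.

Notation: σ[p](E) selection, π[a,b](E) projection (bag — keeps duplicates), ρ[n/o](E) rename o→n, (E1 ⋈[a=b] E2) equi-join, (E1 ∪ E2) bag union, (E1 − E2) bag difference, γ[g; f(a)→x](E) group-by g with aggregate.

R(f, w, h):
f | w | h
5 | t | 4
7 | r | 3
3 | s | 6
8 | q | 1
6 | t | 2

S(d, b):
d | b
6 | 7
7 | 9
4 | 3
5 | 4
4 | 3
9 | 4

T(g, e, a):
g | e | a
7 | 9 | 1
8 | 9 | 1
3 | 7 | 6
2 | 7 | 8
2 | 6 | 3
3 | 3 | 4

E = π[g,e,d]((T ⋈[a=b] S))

Per-node cardinality:
  T → 6
  S → 6
  (T ⋈[a=b] S) → 4
  π[g,e,d]((T ⋈[a=b] S)) → 4

|E| = 4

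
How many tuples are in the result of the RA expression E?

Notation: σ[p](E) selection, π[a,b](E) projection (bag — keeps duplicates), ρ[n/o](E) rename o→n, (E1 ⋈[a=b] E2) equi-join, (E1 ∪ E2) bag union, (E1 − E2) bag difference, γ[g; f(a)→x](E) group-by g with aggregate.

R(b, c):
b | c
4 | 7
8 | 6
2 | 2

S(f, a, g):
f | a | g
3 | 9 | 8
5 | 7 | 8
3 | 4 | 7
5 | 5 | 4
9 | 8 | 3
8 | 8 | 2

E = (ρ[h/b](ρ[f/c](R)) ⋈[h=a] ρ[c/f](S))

Subexpression sizes:
  R → 3
  ρ[f/c](R) → 3
  ρ[h/b](ρ[f/c](R)) → 3
  S → 6
  ρ[c/f](S) → 6
  (ρ[h/b](ρ[f/c](R)) ⋈[h=a] ρ[c/f](S)) → 3

|E| = 3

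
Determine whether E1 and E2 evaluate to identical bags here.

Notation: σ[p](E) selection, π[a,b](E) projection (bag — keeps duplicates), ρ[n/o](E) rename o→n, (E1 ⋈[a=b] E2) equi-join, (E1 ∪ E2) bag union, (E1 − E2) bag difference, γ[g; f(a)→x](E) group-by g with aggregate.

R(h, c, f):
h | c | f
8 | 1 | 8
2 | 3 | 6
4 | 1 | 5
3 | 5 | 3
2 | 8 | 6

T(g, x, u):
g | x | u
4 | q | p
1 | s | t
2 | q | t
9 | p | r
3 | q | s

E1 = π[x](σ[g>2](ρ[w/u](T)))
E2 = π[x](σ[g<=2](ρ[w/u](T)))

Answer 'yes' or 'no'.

E1 stepwise |·|:
  T → 5
  ρ[w/u](T) → 5
  σ[g>2](ρ[w/u](T)) → 3
  π[x](σ[g>2](ρ[w/u](T))) → 3
E2 stepwise |·|:
  T → 5
  ρ[w/u](T) → 5
  σ[g<=2](ρ[w/u](T)) → 2
  π[x](σ[g<=2](ρ[w/u](T))) → 2

E1 result:
x
p
q
q
E2 result:
x
q
s
Witness: ('p',) appears 1× in E1 but 0× in E2.

no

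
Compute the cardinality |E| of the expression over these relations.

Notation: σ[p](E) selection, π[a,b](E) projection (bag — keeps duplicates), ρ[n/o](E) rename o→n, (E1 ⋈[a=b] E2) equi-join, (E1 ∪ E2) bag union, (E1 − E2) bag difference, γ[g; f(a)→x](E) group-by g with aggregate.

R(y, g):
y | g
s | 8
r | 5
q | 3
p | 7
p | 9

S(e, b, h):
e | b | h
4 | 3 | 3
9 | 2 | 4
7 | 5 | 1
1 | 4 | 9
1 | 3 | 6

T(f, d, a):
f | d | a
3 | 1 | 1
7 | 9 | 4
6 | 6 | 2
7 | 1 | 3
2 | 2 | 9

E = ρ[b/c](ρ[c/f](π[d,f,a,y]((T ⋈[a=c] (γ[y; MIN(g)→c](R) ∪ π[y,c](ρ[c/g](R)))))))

Subexpression sizes:
  T → 5
  R → 5
  γ[y; MIN(g)→c](R) → 4
  R → 5
  ρ[c/g](R) → 5
  π[y,c](ρ[c/g](R)) → 5
  (γ[y; MIN(g)→c](R) ∪ π[y,c](ρ[c/g](R))) → 9
  (T ⋈[a=c] (γ[y; MIN(g)→c](R) ∪ π[y,c](ρ[c/g](R)))) → 3
  π[d,f,a,y]((T ⋈[a=c] (γ[y; MIN(g)→c](R) ∪ π[y,c](ρ[c/g](R))))) → 3
  ρ[c/f](π[d,f,a,y]((T ⋈[a=c] (γ[y; MIN(g)→c](R) ∪ π[y,c](ρ[c/g](R)))))) → 3
  ρ[b/c](ρ[c/f](π[d,f,a,y]((T ⋈[a=c] (γ[y; MIN(g)→c](R) ∪ π[y,c](ρ[c/g](R))))))) → 3

|E| = 3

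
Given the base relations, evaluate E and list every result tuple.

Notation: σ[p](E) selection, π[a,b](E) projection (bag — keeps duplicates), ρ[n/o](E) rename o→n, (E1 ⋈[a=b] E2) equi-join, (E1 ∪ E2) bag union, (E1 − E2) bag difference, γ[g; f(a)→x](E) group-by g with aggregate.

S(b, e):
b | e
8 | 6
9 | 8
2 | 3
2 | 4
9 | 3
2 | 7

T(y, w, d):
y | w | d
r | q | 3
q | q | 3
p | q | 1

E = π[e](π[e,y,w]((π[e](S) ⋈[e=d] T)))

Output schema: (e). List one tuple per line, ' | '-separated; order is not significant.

Per-node cardinality:
  S → 6
  π[e](S) → 6
  T → 3
  (π[e](S) ⋈[e=d] T) → 4
  π[e,y,w]((π[e](S) ⋈[e=d] T)) → 4
  π[e](π[e,y,w]((π[e](S) ⋈[e=d] T))) → 4

== RESULT ==
e
3
3
3
3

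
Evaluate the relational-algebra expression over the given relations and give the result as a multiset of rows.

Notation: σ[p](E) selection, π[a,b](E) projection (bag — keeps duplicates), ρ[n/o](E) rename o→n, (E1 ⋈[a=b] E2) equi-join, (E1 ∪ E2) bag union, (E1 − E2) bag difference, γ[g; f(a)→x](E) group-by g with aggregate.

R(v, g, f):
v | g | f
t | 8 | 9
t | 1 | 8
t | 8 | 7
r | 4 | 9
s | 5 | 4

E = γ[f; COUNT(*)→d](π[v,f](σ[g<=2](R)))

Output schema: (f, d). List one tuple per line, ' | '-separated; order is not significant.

Subexpression sizes:
  R → 5
  σ[g<=2](R) → 1
  π[v,f](σ[g<=2](R)) → 1
  γ[f; COUNT(*)→d](π[v,f](σ[g<=2](R))) → 1

== RESULT ==
f | d
8 | 1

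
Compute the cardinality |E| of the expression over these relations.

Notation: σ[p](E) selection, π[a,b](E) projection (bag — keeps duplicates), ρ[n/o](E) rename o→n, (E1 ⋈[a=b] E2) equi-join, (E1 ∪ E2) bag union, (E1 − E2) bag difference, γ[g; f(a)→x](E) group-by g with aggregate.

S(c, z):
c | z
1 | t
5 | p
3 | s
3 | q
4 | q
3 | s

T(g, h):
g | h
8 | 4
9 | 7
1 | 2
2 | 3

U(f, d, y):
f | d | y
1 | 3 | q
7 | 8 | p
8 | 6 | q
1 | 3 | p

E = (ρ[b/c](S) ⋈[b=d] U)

Row counts bottom-up:
  S → 6
  ρ[b/c](S) → 6
  U → 4
  (ρ[b/c](S) ⋈[b=d] U) → 6

|E| = 6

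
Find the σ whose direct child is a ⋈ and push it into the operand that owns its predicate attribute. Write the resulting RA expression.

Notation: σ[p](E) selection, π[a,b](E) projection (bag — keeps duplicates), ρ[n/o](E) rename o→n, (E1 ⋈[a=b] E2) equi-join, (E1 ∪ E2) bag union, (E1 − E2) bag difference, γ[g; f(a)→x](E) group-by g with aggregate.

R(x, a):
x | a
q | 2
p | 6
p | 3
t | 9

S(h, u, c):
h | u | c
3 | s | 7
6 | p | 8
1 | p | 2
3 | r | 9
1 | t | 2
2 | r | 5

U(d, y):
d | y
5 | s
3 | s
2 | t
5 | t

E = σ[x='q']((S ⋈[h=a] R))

σ filters on x, owned by the right side.
E' = (S ⋈[h=a] σ[x='q'](R))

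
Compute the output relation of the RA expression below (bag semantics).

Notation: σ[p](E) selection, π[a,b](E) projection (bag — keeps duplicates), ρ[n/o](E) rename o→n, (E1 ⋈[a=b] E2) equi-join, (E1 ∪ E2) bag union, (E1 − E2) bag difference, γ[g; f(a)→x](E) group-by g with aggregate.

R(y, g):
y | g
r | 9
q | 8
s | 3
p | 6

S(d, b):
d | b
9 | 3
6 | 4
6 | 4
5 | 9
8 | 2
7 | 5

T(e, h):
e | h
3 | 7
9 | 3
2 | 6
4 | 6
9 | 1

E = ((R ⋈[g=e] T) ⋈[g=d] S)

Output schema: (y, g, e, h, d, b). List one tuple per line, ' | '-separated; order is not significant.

Subexpression sizes:
  R → 4
  T → 5
  (R ⋈[g=e] T) → 3
  S → 6
  ((R ⋈[g=e] T) ⋈[g=d] S) → 2

== RESULT ==
y | g | e | h | d | b
r | 9 | 9 | 1 | 9 | 3
r | 9 | 9 | 3 | 9 | 3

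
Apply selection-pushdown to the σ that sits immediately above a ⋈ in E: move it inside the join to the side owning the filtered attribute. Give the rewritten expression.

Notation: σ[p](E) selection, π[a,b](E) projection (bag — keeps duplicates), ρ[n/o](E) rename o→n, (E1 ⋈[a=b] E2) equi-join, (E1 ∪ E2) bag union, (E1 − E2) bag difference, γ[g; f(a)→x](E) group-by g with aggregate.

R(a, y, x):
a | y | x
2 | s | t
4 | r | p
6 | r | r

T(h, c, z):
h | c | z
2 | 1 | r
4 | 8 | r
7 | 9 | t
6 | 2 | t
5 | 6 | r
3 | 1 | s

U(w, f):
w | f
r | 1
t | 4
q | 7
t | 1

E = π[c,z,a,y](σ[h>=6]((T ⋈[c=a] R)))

σ filters on h, owned by the left side.
E' = π[c,z,a,y]((σ[h>=6](T) ⋈[c=a] R))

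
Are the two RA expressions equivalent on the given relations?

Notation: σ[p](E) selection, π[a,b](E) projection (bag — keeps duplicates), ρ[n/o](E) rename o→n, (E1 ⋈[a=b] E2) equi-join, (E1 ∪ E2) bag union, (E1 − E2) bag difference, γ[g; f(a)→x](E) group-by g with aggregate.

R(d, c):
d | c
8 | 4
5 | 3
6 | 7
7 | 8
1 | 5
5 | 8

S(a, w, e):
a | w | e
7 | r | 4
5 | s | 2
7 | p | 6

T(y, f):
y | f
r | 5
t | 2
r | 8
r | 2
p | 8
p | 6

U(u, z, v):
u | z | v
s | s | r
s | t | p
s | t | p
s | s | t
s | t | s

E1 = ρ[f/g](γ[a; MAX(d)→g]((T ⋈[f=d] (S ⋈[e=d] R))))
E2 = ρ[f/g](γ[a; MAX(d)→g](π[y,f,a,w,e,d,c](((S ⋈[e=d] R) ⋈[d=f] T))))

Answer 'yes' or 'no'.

E1 row counts bottom-up:
  T → 6
  S → 3
  R → 6
  (S ⋈[e=d] R) → 1
  (T ⋈[f=d] (S ⋈[e=d] R)) → 1
  γ[a; MAX(d)→g]((T ⋈[f=d] (S ⋈[e=d] R))) → 1
  ρ[f/g](γ[a; MAX(d)→g]((T ⋈[f=d] (S ⋈[e=d] R)))) → 1
E2 row counts bottom-up:
  S → 3
  R → 6
  (S ⋈[e=d] R) → 1
  T → 6
  ((S ⋈[e=d] R) ⋈[d=f] T) → 1
  π[y,f,a,w,e,d,c](((S ⋈[e=d] R) ⋈[d=f] T)) → 1
  γ[a; MAX(d)→g](π[y,f,a,w,e,d,c](((S ⋈[e=d] R) ⋈[d=f] T))) → 1
  ρ[f/g](γ[a; MAX(d)→g](π[y,f,a,w,e,d,c](((S ⋈[e=d] R) ⋈[d=f] T)))) → 1

E1 and E2 produce the same multiset:
a | f
7 | 6

yes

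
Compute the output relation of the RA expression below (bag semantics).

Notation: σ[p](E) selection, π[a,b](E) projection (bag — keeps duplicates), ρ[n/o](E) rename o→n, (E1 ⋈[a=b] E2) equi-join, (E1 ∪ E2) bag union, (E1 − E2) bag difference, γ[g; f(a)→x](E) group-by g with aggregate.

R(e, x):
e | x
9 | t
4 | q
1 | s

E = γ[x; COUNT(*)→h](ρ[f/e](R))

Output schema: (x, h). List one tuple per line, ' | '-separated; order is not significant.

Row counts bottom-up:
  R → 3
  ρ[f/e](R) → 3
  γ[x; COUNT(*)→h](ρ[f/e](R)) → 3

== RESULT ==
x | h
q | 1
s | 1
t | 1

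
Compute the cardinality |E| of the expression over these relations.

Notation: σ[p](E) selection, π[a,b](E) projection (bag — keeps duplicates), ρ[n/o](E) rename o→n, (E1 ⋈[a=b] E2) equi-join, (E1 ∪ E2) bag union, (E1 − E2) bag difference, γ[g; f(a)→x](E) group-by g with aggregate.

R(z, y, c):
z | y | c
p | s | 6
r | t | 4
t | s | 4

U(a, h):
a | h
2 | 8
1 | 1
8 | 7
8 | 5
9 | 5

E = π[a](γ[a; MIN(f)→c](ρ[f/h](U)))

Row counts bottom-up:
  U → 5
  ρ[f/h](U) → 5
  γ[a; MIN(f)→c](ρ[f/h](U)) → 4
  π[a](γ[a; MIN(f)→c](ρ[f/h](U))) → 4

|E| = 4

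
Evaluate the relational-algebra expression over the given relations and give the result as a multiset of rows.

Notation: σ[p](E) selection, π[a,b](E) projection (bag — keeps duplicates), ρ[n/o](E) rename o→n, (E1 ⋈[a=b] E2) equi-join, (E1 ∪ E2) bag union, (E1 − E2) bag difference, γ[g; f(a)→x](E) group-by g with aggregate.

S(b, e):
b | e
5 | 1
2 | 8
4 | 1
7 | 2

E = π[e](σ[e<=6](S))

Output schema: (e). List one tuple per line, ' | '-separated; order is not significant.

Per-node cardinality:
  S → 4
  σ[e<=6](S) → 3
  π[e](σ[e<=6](S)) → 3

== RESULT ==
e
1
1
2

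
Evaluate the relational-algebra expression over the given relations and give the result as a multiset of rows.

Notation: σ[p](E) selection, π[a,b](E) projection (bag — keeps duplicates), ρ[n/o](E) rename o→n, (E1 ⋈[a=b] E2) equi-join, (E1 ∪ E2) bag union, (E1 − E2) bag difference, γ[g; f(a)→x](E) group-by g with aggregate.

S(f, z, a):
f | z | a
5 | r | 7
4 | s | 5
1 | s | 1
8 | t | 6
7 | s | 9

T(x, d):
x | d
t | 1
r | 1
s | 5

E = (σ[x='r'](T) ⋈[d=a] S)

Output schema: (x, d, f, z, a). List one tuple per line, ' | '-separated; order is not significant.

Stepwise |·|:
  T → 3
  σ[x='r'](T) → 1
  S → 5
  (σ[x='r'](T) ⋈[d=a] S) → 1

== RESULT ==
x | d | f | z | a
r | 1 | 1 | s | 1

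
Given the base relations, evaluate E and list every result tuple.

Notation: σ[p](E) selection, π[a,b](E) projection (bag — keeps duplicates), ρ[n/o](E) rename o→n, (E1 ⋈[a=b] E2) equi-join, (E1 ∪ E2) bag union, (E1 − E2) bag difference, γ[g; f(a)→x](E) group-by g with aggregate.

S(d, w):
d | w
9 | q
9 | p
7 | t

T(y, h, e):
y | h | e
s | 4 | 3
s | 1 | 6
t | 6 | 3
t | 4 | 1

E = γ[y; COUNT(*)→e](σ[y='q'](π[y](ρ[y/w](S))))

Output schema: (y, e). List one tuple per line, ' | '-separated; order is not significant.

Subexpression sizes:
  S → 3
  ρ[y/w](S) → 3
  π[y](ρ[y/w](S)) → 3
  σ[y='q'](π[y](ρ[y/w](S))) → 1
  γ[y; COUNT(*)→e](σ[y='q'](π[y](ρ[y/w](S)))) → 1

== RESULT ==
y | e
q | 1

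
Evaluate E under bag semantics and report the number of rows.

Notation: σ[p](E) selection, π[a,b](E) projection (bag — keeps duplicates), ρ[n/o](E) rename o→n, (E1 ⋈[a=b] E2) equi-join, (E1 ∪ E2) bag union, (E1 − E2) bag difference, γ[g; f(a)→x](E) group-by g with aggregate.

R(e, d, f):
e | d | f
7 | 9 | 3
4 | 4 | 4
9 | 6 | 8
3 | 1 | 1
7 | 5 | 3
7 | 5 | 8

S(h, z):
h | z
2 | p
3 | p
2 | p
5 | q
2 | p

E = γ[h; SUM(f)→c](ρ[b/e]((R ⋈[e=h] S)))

Per-node cardinality:
  R → 6
  S → 5
  (R ⋈[e=h] S) → 1
  ρ[b/e]((R ⋈[e=h] S)) → 1
  γ[h; SUM(f)→c](ρ[b/e]((R ⋈[e=h] S))) → 1

|E| = 1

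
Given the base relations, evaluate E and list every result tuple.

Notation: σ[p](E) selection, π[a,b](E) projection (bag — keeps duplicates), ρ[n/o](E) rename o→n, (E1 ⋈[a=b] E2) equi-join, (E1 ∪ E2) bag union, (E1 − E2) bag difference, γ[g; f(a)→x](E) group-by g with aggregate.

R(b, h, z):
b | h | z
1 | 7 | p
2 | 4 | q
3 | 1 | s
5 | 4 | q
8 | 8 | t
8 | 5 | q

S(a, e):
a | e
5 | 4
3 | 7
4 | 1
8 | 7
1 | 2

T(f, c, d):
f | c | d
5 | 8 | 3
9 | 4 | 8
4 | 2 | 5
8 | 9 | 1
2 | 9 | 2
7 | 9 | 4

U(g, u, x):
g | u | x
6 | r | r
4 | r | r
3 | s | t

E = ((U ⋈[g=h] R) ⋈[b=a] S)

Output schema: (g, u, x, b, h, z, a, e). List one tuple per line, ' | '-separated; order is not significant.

Per-node cardinality:
  U → 3
  R → 6
  (U ⋈[g=h] R) → 2
  S → 5
  ((U ⋈[g=h] R) ⋈[b=a] S) → 1

== RESULT ==
g | u | x | b | h | z | a | e
4 | r | r | 5 | 4 | q | 5 | 4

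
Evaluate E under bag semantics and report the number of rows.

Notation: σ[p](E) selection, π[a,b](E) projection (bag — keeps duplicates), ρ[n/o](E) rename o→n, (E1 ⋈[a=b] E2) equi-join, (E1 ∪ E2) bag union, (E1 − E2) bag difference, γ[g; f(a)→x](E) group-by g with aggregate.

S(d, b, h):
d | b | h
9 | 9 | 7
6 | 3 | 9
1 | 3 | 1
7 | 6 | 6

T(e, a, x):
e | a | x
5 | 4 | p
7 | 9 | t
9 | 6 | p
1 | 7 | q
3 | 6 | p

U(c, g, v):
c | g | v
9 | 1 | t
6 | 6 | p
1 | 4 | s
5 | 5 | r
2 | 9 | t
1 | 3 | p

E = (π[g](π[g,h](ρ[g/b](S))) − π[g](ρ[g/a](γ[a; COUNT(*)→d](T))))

Stepwise |·|:
  S → 4
  ρ[g/b](S) → 4
  π[g,h](ρ[g/b](S)) → 4
  π[g](π[g,h](ρ[g/b](S))) → 4
  T → 5
  γ[a; COUNT(*)→d](T) → 4
  ρ[g/a](γ[a; COUNT(*)→d](T)) → 4
  π[g](ρ[g/a](γ[a; COUNT(*)→d](T))) → 4
  (π[g](π[g,h](ρ[g/b](S))) − π[g](ρ[g/a](γ[a; COUNT(*)→d](T)))) → 2

|E| = 2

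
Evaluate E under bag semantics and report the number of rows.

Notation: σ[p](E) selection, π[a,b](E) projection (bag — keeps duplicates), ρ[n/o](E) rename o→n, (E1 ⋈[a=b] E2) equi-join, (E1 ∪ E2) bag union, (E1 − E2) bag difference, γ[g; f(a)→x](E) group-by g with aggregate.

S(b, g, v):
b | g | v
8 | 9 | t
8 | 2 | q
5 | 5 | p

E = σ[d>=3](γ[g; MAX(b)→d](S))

Stepwise |·|:
  S → 3
  γ[g; MAX(b)→d](S) → 3
  σ[d>=3](γ[g; MAX(b)→d](S)) → 3

|E| = 3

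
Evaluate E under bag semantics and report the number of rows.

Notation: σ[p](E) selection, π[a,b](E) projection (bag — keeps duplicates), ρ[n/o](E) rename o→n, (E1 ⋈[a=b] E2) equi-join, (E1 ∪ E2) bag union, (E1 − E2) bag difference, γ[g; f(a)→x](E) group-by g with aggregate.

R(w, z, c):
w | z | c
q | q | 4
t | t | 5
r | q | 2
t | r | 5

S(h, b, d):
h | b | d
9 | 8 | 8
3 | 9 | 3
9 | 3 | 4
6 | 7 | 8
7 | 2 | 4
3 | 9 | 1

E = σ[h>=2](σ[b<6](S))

Stepwise |·|:
  S → 6
  σ[b<6](S) → 2
  σ[h>=2](σ[b<6](S)) → 2

|E| = 2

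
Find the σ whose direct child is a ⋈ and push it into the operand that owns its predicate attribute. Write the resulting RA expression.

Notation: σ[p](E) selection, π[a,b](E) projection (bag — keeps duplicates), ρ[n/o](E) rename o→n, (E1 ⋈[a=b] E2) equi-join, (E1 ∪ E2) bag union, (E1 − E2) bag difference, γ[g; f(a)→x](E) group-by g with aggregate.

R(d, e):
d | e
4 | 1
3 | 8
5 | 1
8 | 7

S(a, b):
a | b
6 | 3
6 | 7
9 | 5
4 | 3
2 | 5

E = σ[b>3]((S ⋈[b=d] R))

σ filters on b, owned by the left side.
E' = (σ[b>3](S) ⋈[b=d] R)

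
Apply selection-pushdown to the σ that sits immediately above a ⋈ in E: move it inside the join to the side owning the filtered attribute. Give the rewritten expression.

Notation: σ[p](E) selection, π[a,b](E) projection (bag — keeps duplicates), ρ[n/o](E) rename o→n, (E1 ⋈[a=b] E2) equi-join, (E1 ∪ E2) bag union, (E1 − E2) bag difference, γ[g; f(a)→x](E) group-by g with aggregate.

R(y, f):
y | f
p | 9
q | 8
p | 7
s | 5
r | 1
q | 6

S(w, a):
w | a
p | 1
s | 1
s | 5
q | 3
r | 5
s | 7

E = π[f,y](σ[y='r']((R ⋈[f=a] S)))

σ filters on y, owned by the left side.
E' = π[f,y]((σ[y='r'](R) ⋈[f=a] S))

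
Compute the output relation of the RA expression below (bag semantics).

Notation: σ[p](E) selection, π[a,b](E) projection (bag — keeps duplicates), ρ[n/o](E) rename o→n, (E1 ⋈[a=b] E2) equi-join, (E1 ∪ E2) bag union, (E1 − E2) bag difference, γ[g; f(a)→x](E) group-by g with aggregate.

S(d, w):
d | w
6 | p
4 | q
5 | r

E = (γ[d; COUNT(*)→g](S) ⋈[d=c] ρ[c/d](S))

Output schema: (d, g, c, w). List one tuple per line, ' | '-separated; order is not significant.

Subexpression sizes:
  S → 3
  γ[d; COUNT(*)→g](S) → 3
  S → 3
  ρ[c/d](S) → 3
  (γ[d; COUNT(*)→g](S) ⋈[d=c] ρ[c/d](S)) → 3

== RESULT ==
d | g | c | w
4 | 1 | 4 | q
5 | 1 | 5 | r
6 | 1 | 6 | p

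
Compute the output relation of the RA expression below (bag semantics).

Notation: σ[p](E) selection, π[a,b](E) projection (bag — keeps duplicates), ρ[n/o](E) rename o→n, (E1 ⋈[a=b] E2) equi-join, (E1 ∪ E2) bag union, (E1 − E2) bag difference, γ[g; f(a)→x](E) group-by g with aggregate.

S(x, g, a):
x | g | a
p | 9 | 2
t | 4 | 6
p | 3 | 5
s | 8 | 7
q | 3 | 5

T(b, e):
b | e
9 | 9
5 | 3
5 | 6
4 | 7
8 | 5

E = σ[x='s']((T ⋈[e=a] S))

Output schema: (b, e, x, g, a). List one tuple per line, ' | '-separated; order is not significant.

Per-node cardinality:
  T → 5
  S → 5
  (T ⋈[e=a] S) → 4
  σ[x='s']((T ⋈[e=a] S)) → 1

== RESULT ==
b | e | x | g | a
4 | 7 | s | 8 | 7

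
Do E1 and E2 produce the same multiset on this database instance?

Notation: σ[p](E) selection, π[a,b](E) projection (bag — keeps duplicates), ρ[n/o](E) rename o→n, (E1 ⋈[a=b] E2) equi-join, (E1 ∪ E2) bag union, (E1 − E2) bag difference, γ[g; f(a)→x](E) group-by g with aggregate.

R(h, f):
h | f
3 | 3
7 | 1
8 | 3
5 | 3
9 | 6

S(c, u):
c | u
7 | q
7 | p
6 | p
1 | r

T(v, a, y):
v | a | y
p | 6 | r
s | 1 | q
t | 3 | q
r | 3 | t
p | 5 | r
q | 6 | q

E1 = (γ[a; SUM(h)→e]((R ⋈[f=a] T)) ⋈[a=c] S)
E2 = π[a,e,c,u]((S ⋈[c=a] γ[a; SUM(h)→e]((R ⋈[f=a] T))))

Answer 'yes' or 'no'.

E1 row counts bottom-up:
  R → 5
  T → 6
  (R ⋈[f=a] T) → 9
  γ[a; SUM(h)→e]((R ⋈[f=a] T)) → 3
  S → 4
  (γ[a; SUM(h)→e]((R ⋈[f=a] T)) ⋈[a=c] S) → 2
E2 row counts bottom-up:
  S → 4
  R → 5
  T → 6
  (R ⋈[f=a] T) → 9
  γ[a; SUM(h)→e]((R ⋈[f=a] T)) → 3
  (S ⋈[c=a] γ[a; SUM(h)→e]((R ⋈[f=a] T))) → 2
  π[a,e,c,u]((S ⋈[c=a] γ[a; SUM(h)→e]((R ⋈[f=a] T)))) → 2

E1 and E2 produce the same multiset:
a | e | c | u
1 | 7 | 1 | r
6 | 18 | 6 | p

yes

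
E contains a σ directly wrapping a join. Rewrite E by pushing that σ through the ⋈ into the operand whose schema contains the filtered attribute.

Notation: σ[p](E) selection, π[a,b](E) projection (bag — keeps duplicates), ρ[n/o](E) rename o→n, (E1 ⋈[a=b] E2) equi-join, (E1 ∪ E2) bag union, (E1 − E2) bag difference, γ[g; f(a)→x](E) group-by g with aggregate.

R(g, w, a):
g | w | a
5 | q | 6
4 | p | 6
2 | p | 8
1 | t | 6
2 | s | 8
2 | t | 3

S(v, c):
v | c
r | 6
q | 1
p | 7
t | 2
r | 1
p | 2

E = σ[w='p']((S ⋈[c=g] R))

σ filters on w, owned by the right side.
E' = (S ⋈[c=g] σ[w='p'](R))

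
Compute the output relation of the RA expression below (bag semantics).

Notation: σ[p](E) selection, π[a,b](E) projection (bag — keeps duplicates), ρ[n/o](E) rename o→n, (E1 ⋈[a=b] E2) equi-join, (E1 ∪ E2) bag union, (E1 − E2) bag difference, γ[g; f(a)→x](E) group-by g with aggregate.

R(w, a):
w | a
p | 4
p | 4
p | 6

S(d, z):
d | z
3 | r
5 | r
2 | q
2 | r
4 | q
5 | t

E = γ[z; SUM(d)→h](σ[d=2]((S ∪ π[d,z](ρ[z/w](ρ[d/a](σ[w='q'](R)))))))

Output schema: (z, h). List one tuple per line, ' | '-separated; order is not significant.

Per-node cardinality:
  S → 6
  R → 3
  σ[w='q'](R) → 0
  ρ[d/a](σ[w='q'](R)) → 0
  ρ[z/w](ρ[d/a](σ[w='q'](R))) → 0
  π[d,z](ρ[z/w](ρ[d/a](σ[w='q'](R)))) → 0
  (S ∪ π[d,z](ρ[z/w](ρ[d/a](σ[w='q'](R))))) → 6
  σ[d=2]((S ∪ π[d,z](ρ[z/w](ρ[d/a](σ[w='q'](R)))))) → 2
  γ[z; SUM(d)→h](σ[d=2]((S ∪ π[d,z](ρ[z/w](ρ[d/a](σ[w='q'](R))))))) → 2

== RESULT ==
z | h
q | 2
r | 2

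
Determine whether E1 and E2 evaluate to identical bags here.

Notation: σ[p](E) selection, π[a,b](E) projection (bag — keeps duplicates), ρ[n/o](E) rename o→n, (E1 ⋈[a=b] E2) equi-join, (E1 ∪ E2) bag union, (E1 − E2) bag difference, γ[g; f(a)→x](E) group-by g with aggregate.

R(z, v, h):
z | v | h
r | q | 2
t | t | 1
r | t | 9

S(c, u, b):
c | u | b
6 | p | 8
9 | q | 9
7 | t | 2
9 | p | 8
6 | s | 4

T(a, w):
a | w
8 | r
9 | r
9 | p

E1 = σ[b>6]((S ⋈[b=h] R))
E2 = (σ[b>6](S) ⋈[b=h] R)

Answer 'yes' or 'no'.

E1 row counts bottom-up:
  S → 5
  R → 3
  (S ⋈[b=h] R) → 2
  σ[b>6]((S ⋈[b=h] R)) → 1
E2 row counts bottom-up:
  S → 5
  σ[b>6](S) → 3
  R → 3
  (σ[b>6](S) ⋈[b=h] R) → 1

E1 and E2 produce the same multiset:
c | u | b | z | v | h
9 | q | 9 | r | t | 9

yes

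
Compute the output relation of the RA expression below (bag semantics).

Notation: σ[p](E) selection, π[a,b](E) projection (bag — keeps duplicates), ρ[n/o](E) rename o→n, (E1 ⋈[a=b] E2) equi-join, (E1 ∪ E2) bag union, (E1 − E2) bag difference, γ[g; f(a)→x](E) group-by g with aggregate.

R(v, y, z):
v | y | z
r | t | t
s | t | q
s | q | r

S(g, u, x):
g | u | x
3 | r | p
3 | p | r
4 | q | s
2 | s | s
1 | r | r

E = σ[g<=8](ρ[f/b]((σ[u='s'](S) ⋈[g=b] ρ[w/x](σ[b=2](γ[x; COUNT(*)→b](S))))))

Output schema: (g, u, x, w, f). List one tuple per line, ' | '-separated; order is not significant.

Stepwise |·|:
  S → 5
  σ[u='s'](S) → 1
  S → 5
  γ[x; COUNT(*)→b](S) → 3
  σ[b=2](γ[x; COUNT(*)→b](S)) → 2
  ρ[w/x](σ[b=2](γ[x; COUNT(*)→b](S))) → 2
  (σ[u='s'](S) ⋈[g=b] ρ[w/x](σ[b=2](γ[x; COUNT(*)→b](S)))) → 2
  ρ[f/b]((σ[u='s'](S) ⋈[g=b] ρ[w/x](σ[b=2](γ[x; COUNT(*)→b](S))))) → 2
  σ[g<=8](ρ[f/b]((σ[u='s'](S) ⋈[g=b] ρ[w/x](σ[b=2](γ[x; COUNT(*)→b](S)))))) → 2

== RESULT ==
g | u | x | w | f
2 | s | s | r | 2
2 | s | s | s | 2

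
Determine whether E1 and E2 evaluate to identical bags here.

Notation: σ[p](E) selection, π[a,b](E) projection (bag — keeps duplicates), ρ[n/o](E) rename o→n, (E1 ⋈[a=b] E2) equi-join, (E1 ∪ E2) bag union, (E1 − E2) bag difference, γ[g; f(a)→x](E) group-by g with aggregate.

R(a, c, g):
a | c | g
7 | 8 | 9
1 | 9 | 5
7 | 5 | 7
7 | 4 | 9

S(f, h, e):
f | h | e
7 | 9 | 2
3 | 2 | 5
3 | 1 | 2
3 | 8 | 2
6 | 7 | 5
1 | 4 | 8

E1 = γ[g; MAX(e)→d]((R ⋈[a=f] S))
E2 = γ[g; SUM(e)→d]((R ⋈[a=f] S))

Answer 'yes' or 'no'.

E1 row counts bottom-up:
  R → 4
  S → 6
  (R ⋈[a=f] S) → 4
  γ[g; MAX(e)→d]((R ⋈[a=f] S)) → 3
E2 row counts bottom-up:
  R → 4
  S → 6
  (R ⋈[a=f] S) → 4
  γ[g; SUM(e)→d]((R ⋈[a=f] S)) → 3

E1 result:
g | d
5 | 8
7 | 2
9 | 2
E2 result:
g | d
5 | 8
7 | 2
9 | 4
Witness: (9, 2) appears 1× in E1 but 0× in E2.

no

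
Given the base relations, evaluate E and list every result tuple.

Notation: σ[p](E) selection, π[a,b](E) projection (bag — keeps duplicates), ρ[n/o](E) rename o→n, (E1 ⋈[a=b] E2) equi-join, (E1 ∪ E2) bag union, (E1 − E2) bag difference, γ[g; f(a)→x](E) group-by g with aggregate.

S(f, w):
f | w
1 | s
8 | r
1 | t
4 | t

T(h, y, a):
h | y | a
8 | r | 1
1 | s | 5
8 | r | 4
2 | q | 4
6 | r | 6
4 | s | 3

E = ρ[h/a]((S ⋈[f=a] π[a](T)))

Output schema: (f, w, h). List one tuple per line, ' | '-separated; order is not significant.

Row counts bottom-up:
  S → 4
  T → 6
  π[a](T) → 6
  (S ⋈[f=a] π[a](T)) → 4
  ρ[h/a]((S ⋈[f=a] π[a](T))) → 4

== RESULT ==
f | w | h
1 | s | 1
1 | t | 1
4 | t | 4
4 | t | 4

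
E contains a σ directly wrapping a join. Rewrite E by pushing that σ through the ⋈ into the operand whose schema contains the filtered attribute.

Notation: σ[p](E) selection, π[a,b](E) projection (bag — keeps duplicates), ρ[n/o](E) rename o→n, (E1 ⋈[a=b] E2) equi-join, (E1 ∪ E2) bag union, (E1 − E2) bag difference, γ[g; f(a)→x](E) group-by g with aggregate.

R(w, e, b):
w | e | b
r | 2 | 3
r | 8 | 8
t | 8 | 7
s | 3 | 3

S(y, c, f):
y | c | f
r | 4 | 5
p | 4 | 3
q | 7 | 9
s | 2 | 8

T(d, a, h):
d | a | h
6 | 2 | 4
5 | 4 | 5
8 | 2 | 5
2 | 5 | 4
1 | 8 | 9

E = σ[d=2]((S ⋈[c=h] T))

σ filters on d, owned by the right side.
E' = (S ⋈[c=h] σ[d=2](T))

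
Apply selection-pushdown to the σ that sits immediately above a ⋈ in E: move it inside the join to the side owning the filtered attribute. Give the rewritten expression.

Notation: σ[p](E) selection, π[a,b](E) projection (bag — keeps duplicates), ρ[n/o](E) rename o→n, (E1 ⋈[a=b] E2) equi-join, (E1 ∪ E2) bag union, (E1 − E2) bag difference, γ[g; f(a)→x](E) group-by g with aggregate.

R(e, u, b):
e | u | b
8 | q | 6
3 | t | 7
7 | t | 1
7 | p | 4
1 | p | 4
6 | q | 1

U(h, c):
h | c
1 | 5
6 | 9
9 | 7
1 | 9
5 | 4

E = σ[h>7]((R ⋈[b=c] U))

σ filters on h, owned by the right side.
E' = (R ⋈[b=c] σ[h>7](U))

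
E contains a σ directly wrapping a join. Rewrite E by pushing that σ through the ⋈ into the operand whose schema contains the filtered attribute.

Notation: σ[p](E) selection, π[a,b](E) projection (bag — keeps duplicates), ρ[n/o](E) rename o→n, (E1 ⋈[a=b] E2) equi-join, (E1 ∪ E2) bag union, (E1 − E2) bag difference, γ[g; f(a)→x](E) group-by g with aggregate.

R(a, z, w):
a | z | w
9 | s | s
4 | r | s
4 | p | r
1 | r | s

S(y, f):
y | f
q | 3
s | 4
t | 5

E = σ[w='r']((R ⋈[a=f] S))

σ filters on w, owned by the left side.
E' = (σ[w='r'](R) ⋈[a=f] S)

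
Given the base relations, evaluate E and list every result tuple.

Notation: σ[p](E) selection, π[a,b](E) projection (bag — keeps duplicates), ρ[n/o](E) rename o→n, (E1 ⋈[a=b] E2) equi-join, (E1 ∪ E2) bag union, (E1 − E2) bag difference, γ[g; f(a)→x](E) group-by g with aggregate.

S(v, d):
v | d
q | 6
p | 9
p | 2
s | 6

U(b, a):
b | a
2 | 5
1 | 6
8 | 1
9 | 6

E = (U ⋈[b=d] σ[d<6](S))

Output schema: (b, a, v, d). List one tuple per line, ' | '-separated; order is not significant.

Subexpression sizes:
  U → 4
  S → 4
  σ[d<6](S) → 1
  (U ⋈[b=d] σ[d<6](S)) → 1

== RESULT ==
b | a | v | d
2 | 5 | p | 2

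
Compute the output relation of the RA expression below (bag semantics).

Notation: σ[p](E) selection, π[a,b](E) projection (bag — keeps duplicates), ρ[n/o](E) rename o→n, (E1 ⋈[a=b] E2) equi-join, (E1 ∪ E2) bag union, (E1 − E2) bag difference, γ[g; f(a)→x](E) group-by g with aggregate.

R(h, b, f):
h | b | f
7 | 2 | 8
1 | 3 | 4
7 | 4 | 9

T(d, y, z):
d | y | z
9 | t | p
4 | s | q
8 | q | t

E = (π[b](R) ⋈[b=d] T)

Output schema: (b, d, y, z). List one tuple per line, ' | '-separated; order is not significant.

Row counts bottom-up:
  R → 3
  π[b](R) → 3
  T → 3
  (π[b](R) ⋈[b=d] T) → 1

== RESULT ==
b | d | y | z
4 | 4 | s | q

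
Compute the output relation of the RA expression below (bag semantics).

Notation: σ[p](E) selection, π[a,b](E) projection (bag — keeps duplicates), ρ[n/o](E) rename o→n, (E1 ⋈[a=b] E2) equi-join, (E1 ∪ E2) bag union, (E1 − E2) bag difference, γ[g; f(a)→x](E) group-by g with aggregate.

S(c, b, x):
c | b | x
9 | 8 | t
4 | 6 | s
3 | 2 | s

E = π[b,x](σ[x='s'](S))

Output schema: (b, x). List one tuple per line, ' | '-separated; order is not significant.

Subexpression sizes:
  S → 3
  σ[x='s'](S) → 2
  π[b,x](σ[x='s'](S)) → 2

== RESULT ==
b | x
2 | s
6 | s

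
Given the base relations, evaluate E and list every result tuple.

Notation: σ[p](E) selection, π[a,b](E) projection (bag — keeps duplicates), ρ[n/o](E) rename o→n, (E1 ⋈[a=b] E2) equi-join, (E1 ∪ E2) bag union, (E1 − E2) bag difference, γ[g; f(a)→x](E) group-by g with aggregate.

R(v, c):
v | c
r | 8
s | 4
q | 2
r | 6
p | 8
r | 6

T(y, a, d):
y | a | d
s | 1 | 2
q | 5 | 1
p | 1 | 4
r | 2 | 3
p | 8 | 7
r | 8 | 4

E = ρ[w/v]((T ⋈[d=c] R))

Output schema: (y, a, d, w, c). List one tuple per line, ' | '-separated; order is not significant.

Row counts bottom-up:
  T → 6
  R → 6
  (T ⋈[d=c] R) → 3
  ρ[w/v]((T ⋈[d=c] R)) → 3

== RESULT ==
y | a | d | w | c
p | 1 | 4 | s | 4
r | 8 | 4 | s | 4
s | 1 | 2 | q | 2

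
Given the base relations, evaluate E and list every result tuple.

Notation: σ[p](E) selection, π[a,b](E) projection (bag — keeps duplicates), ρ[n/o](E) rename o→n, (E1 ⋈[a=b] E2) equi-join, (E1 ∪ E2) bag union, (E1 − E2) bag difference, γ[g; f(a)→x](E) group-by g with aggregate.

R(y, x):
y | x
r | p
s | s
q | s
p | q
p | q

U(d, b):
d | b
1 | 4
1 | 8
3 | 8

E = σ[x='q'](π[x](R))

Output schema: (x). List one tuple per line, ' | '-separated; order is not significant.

Stepwise |·|:
  R → 5
  π[x](R) → 5
  σ[x='q'](π[x](R)) → 2

== RESULT ==
x
q
q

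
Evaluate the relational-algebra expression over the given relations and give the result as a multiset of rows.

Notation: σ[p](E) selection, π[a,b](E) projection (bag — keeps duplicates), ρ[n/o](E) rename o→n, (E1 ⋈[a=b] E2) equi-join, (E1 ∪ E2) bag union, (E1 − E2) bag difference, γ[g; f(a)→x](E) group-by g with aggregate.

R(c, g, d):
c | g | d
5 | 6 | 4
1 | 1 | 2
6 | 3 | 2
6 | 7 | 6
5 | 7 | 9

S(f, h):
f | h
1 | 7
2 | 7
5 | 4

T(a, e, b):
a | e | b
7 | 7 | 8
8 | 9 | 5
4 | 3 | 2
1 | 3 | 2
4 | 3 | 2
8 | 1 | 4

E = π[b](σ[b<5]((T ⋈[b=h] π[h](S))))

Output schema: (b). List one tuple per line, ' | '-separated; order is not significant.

Per-node cardinality:
  T → 6
  S → 3
  π[h](S) → 3
  (T ⋈[b=h] π[h](S)) → 1
  σ[b<5]((T ⋈[b=h] π[h](S))) → 1
  π[b](σ[b<5]((T ⋈[b=h] π[h](S)))) → 1

== RESULT ==
b
4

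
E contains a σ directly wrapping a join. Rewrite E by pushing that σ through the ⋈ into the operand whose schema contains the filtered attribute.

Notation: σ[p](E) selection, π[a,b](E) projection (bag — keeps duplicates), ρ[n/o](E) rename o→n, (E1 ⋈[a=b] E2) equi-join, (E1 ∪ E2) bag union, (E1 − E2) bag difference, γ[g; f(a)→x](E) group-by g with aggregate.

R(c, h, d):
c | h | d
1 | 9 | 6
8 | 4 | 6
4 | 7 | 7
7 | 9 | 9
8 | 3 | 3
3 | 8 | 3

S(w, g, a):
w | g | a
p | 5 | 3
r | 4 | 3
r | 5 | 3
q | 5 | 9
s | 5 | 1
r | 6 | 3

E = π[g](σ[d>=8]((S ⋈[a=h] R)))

σ filters on d, owned by the right side.
E' = π[g]((S ⋈[a=h] σ[d>=8](R)))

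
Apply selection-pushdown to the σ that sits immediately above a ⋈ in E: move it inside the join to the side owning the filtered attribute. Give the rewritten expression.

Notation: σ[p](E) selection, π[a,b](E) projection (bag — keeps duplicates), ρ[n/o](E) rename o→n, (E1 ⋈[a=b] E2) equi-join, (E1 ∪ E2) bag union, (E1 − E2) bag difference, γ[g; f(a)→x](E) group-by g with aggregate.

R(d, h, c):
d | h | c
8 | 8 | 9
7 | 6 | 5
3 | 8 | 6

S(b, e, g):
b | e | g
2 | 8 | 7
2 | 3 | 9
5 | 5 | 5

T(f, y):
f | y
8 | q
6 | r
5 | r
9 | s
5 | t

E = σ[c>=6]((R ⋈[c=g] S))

σ filters on c, owned by the left side.
E' = (σ[c>=6](R) ⋈[c=g] S)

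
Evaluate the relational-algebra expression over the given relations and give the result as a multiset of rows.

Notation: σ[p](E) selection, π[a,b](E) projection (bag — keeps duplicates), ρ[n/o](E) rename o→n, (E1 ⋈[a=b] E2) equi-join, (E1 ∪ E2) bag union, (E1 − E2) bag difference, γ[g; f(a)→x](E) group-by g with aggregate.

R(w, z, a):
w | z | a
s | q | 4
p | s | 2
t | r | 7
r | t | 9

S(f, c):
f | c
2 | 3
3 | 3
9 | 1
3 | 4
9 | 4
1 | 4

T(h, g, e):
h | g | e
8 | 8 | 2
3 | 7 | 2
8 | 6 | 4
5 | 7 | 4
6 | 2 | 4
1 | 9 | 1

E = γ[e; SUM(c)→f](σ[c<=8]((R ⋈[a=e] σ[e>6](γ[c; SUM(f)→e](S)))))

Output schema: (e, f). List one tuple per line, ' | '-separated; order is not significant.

Stepwise |·|:
  R → 4
  S → 6
  γ[c; SUM(f)→e](S) → 3
  σ[e>6](γ[c; SUM(f)→e](S)) → 2
  (R ⋈[a=e] σ[e>6](γ[c; SUM(f)→e](S))) → 1
  σ[c<=8]((R ⋈[a=e] σ[e>6](γ[c; SUM(f)→e](S)))) → 1
  γ[e; SUM(c)→f](σ[c<=8]((R ⋈[a=e] σ[e>6](γ[c; SUM(f)→e](S))))) → 1

== RESULT ==
e | f
9 | 1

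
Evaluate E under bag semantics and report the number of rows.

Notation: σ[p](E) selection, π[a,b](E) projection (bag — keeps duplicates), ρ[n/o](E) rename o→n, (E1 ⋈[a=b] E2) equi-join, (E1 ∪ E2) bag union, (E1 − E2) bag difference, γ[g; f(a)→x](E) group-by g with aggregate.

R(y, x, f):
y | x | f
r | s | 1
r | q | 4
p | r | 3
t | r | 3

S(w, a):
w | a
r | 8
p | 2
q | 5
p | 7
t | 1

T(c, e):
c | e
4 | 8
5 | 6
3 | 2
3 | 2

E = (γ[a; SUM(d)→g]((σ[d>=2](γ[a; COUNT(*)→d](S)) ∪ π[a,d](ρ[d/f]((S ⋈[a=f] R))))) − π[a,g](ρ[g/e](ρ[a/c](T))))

Stepwise |·|:
  S → 5
  γ[a; COUNT(*)→d](S) → 5
  σ[d>=2](γ[a; COUNT(*)→d](S)) → 0
  S → 5
  R → 4
  (S ⋈[a=f] R) → 1
  ρ[d/f]((S ⋈[a=f] R)) → 1
  π[a,d](ρ[d/f]((S ⋈[a=f] R))) → 1
  (σ[d>=2](γ[a; COUNT(*)→d](S)) ∪ π[a,d](ρ[d/f]((S ⋈[a=f] R)))) → 1
  γ[a; SUM(d)→g]((σ[d>=2](γ[a; COUNT(*)→d](S)) ∪ π[a,d](ρ[d/f]((S ⋈[a=f] R))))) → 1
  T → 4
  ρ[a/c](T) → 4
  ρ[g/e](ρ[a/c](T)) → 4
  π[a,g](ρ[g/e](ρ[a/c](T))) → 4
  (γ[a; SUM(d)→g]((σ[d>=2](γ[a; COUNT(*)→d](S)) ∪ π[a,d](ρ[d/f]((S ⋈[a=f] R))))) − π[a,g](ρ[g/e](ρ[a/c](T)))) → 1

|E| = 1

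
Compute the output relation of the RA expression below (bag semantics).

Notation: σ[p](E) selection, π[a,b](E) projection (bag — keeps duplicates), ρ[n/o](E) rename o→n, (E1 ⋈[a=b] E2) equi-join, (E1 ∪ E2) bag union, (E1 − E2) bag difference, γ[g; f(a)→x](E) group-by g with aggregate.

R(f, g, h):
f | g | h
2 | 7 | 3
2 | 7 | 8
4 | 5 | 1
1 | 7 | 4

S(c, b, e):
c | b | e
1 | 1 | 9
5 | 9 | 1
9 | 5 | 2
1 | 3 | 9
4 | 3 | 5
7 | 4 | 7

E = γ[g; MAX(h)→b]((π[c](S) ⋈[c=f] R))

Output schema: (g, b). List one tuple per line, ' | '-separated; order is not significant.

Subexpression sizes:
  S → 6
  π[c](S) → 6
  R → 4
  (π[c](S) ⋈[c=f] R) → 3
  γ[g; MAX(h)→b]((π[c](S) ⋈[c=f] R)) → 2

== RESULT ==
g | b
5 | 1
7 | 4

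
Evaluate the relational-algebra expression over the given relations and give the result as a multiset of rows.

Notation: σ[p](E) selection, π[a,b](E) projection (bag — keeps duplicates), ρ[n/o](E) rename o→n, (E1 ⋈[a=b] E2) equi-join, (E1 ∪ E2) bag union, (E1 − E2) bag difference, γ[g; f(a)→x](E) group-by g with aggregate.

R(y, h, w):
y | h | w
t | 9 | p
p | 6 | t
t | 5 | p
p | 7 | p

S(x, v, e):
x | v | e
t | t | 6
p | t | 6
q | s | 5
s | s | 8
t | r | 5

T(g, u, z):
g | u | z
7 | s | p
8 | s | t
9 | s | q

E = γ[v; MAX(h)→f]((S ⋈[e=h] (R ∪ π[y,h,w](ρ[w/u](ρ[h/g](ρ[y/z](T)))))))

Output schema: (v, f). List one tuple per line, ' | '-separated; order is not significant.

Per-node cardinality:
  S → 5
  R → 4
  T → 3
  ρ[y/z](T) → 3
  ρ[h/g](ρ[y/z](T)) → 3
  ρ[w/u](ρ[h/g](ρ[y/z](T))) → 3
  π[y,h,w](ρ[w/u](ρ[h/g](ρ[y/z](T)))) → 3
  (R ∪ π[y,h,w](ρ[w/u](ρ[h/g](ρ[y/z](T))))) → 7
  (S ⋈[e=h] (R ∪ π[y,h,w](ρ[w/u](ρ[h/g](ρ[y/z](T)))))) → 5
  γ[v; MAX(h)→f]((S ⋈[e=h] (R ∪ π[y,h,w](ρ[w/u](ρ[h/g](ρ[y/z](T))))))) → 3

== RESULT ==
v | f
r | 5
s | 8
t | 6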